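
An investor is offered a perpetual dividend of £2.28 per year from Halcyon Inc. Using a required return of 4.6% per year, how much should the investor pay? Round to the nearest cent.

Level perpetuity: PV = C / r = £2.28 / 0.046 = £49.57

£49.57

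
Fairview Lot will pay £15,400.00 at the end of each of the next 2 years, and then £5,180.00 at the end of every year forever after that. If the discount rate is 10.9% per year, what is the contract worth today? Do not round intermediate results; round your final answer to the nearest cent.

PV of 2-year annuity: £15,400.00 × [1 − (1+0.109)^−2] / 0.109 = 26407.92077
Perpetuity value at year 2: £5,180.00 / 0.109 = 47522.93578
PV of perpetuity: 47522.93578 / (1+0.109)^2 = 38640.27152
Total PV = 26407.92077 + 38640.27152 = 65048.19229

£65048.19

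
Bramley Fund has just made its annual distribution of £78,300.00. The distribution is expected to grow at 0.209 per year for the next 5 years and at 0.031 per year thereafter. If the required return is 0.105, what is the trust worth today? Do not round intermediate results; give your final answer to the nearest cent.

£2227373.49

D_1 = 94664.70000
D_2 = 114449.62230
D_3 = 138369.59336
D_4 = 167288.83837
D_5 = 202252.20559
Terminal value at year 5: TV = D_5×(1+g_2)/(r−g_2) = 208522.02397/0.074 = 2817865.18874
P_0 = D_1/(1+r)^1 + D_2/(1+r)^2 + D_3/(1+r)^3 + D_4/(1+r)^4 + D_5/(1+r)^5 + TV/(1+r)^5
    = 85669.41176 + 93732.41522 + 102554.28960 + 112206.45803 + 122767.06585 + 1710443.84984 = 2227373.49030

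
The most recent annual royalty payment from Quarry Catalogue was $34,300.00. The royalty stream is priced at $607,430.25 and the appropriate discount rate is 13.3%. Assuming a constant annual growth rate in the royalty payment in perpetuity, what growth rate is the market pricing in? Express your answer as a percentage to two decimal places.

7.24%

P = D₀(1+g)/(r−g) ⇒ P(r−g) = D₀(1+g) ⇒ g(P+D₀) = P·r − D₀
g = (P·r − D₀)/(P + D₀) = ($607,430.25×0.133 − $34,300.00) / ($607,430.25 + $34,300.00) = 0.072442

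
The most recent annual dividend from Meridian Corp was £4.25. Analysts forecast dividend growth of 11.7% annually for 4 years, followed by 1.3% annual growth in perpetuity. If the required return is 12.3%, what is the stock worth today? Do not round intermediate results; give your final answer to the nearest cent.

£55.08

D_1 = 4.74725
D_2 = 5.30268
D_3 = 5.92309
D_4 = 6.61609
Terminal value at year 4: TV = D_4×(1+g_2)/(r−g_2) = 6.70210/0.11 = 60.92820
P_0 = D_1/(1+r)^1 + D_2/(1+r)^2 + D_3/(1+r)^3 + D_4/(1+r)^4 + TV/(1+r)^4
    = 4.22729 + 4.20471 + 4.18224 + 4.15990 + 38.30887 = 55.08301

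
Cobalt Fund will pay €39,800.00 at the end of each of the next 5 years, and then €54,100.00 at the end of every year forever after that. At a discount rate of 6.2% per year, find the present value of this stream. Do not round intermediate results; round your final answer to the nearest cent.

€812670.17

PV of 5-year annuity: €39,800.00 × [1 − (1+0.062)^−5] / 0.062 = 166743.83587
Perpetuity value at year 5: €54,100.00 / 0.062 = 872580.64516
PV of perpetuity: 872580.64516 / (1+0.062)^5 = 645926.33559
Total PV = 166743.83587 + 645926.33559 = 812670.17147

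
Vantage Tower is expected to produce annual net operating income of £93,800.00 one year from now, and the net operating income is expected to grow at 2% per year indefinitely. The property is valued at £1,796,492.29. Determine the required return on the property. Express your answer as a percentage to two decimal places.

7.22%

P = D₁/(r − g) ⇒ r = D₁/P + g = £93,800.0000/£1,796,492.29 + 0.02 = 0.052213 + 0.02 = 0.072213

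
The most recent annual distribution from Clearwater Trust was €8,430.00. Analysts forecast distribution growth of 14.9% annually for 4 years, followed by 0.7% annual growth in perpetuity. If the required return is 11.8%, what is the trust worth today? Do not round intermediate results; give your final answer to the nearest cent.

D_1 = 9686.07000
D_2 = 11129.29443
D_3 = 12787.55930
D_4 = 14692.90564
Terminal value at year 4: TV = D_4×(1+g_2)/(r−g_2) = 14795.75598/0.111 = 133295.09888
P_0 = D_1/(1+r)^1 + D_2/(1+r)^2 + D_3/(1+r)^3 + D_4/(1+r)^4 + TV/(1+r)^4
    = 8663.74776 + 8903.97691 + 9150.86714 + 9404.60317 + 85319.23778 = 121442.43277

€121442.43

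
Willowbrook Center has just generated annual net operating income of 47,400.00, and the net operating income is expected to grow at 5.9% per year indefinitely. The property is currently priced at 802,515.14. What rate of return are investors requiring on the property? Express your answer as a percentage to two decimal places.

D₁ = 47,400.00 × 1.059 = 50,196.6000
P = D₁/(r − g) ⇒ r = D₁/P + g = 50,196.6000/802,515.14 + 0.059 = 0.062549 + 0.059 = 0.121549

12.15%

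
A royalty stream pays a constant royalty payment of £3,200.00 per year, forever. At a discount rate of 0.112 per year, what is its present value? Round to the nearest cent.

Level perpetuity: PV = C / r = £3,200.00 / 0.112 = £28,571.43

£28571.43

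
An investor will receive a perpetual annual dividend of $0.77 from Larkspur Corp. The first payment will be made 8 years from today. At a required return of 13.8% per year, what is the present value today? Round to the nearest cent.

Value at end of year 7: C / r = $0.77 / 0.138 = $5.5797
Discount to today: PV = $5.5797 / (1 + 0.138)^7 = $5.5797 / 2.471700 = $2.26

$2.26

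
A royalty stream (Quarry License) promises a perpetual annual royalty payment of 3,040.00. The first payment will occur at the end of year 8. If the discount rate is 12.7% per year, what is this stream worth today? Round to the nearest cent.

10365.79

Value at end of year 7: C / r = 3,040.00 / 0.127 = 23,937.0079
Discount to today: PV = 23,937.0079 / (1 + 0.127)^7 = 23,937.0079 / 2.309231 = 10,365.79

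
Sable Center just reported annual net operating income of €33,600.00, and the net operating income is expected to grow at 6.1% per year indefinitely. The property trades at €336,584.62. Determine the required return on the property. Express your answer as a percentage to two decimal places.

16.69%

D₁ = €33,600.00 × 1.061 = €35,649.6000
P = D₁/(r − g) ⇒ r = D₁/P + g = €35,649.6000/€336,584.62 + 0.061 = 0.105916 + 0.061 = 0.166916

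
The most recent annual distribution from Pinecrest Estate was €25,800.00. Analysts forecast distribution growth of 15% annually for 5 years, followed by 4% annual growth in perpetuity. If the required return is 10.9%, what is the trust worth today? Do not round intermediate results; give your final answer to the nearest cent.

€610300.40

D_1 = 29670.00000
D_2 = 34120.50000
D_3 = 39238.57500
D_4 = 45124.36125
D_5 = 51893.01544
Terminal value at year 5: TV = D_5×(1+g_2)/(r−g_2) = 53968.73606/0.069 = 782155.59500
P_0 = D_1/(1+r)^1 + D_2/(1+r)^2 + D_3/(1+r)^3 + D_4/(1+r)^4 + D_5/(1+r)^5 + TV/(1+r)^5
    = 26753.83228 + 27742.92797 + 28768.59078 + 29832.17258 + 30935.07526 + 466267.80109 = 610300.39996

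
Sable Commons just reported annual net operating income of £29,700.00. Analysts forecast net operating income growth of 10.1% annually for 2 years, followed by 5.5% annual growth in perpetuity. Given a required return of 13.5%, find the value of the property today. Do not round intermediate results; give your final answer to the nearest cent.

D_1 = 32699.70000
D_2 = 36002.36970
Terminal value at year 2: TV = D_2×(1+g_2)/(r−g_2) = 37982.50003/0.08 = 474781.25042
P_0 = D_1/(1+r)^1 + D_2/(1+r)^2 + TV/(1+r)^2
    = 28810.30837 + 27947.26830 + 368554.60065 = 425312.17731

£425312.18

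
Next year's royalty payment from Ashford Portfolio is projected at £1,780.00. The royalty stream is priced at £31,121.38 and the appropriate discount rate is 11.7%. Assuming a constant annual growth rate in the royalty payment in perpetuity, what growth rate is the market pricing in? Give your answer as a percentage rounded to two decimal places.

5.98%

P = D₁/(r−g) ⇒ g = r − D₁/P = 0.117 − £1,780.00/£31,121.38 = 0.059805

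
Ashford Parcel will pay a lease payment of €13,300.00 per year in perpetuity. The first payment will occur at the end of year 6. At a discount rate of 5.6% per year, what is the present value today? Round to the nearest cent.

Value at end of year 5: C / r = €13,300.00 / 0.056 = €237,500.0000
Discount to today: PV = €237,500.0000 / (1 + 0.056)^5 = €237,500.0000 / 1.313166 = €180,860.62

€180860.62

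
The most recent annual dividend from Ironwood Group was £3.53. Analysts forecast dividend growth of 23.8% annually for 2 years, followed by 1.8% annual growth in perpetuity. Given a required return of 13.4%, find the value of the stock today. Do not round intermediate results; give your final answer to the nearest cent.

D_1 = 4.37014
D_2 = 5.41023
Terminal value at year 2: TV = D_2×(1+g_2)/(r−g_2) = 5.50762/0.116 = 47.47946
P_0 = D_1/(1+r)^1 + D_2/(1+r)^2 + TV/(1+r)^2
    = 3.85374 + 4.20717 + 36.92153 = 44.98244

£44.98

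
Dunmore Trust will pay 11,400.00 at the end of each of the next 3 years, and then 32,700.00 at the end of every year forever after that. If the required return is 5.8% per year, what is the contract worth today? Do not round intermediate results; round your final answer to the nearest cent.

PV of 3-year annuity: 11,400.00 × [1 − (1+0.058)^−3] / 0.058 = 30585.44607
Perpetuity value at year 3: 32,700.00 / 0.058 = 563793.10345
PV of perpetuity: 563793.10345 / (1+0.058)^3 = 476061.16603
Total PV = 30585.44607 + 476061.16603 = 506646.61210

506646.61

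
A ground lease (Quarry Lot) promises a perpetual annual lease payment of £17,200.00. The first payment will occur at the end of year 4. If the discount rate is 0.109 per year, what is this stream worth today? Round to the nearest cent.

£115693.06

Value at end of year 3: C / r = £17,200.00 / 0.109 = £157,798.1651
Discount to today: PV = £157,798.1651 / (1 + 0.109)^3 = £157,798.1651 / 1.363938 = £115,693.06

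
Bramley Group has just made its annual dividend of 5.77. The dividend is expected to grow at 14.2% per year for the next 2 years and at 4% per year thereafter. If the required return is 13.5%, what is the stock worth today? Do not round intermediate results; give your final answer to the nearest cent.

75.59

D_1 = 6.58934
D_2 = 7.52503
Terminal value at year 2: TV = D_2×(1+g_2)/(r−g_2) = 7.82603/0.095 = 82.37924
P_0 = D_1/(1+r)^1 + D_2/(1+r)^2 + TV/(1+r)^2
    = 5.80559 + 5.84139 + 63.94786 = 75.59484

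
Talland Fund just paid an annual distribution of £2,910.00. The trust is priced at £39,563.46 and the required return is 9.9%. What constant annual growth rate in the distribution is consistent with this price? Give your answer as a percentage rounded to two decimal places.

P = D₀(1+g)/(r−g) ⇒ P(r−g) = D₀(1+g) ⇒ g(P+D₀) = P·r − D₀
g = (P·r − D₀)/(P + D₀) = (£39,563.46×0.099 − £2,910.00) / (£39,563.46 + £2,910.00) = 0.023704

2.37%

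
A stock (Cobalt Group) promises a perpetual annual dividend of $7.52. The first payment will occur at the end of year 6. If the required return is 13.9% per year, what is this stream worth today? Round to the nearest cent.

$28.22

Value at end of year 5: C / r = $7.52 / 0.139 = $54.1007
Discount to today: PV = $54.1007 / (1 + 0.139)^5 = $54.1007 / 1.916985 = $28.22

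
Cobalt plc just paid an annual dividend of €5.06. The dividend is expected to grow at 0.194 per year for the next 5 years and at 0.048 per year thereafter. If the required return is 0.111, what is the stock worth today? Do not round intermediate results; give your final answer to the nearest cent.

€152.24

D_1 = 6.04164
D_2 = 7.21372
D_3 = 8.61318
D_4 = 10.28414
D_5 = 12.27926
Terminal value at year 5: TV = D_5×(1+g_2)/(r−g_2) = 12.86866/0.063 = 204.26449
P_0 = D_1/(1+r)^1 + D_2/(1+r)^2 + D_3/(1+r)^3 + D_4/(1+r)^4 + D_5/(1+r)^5 + TV/(1+r)^5
    = 5.43802 + 5.84428 + 6.28089 + 6.75012 + 7.25441 + 120.67647 = 152.24419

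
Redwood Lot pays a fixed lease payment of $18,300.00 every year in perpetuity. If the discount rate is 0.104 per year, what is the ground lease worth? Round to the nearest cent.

$175961.54

Level perpetuity: PV = C / r = $18,300.00 / 0.104 = $175,961.54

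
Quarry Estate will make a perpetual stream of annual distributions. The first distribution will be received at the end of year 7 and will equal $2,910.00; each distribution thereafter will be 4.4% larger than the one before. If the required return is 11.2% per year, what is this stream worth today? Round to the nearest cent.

$22633.69

Value at end of year 6: C₁ / (r − g) = $2,910.00 / (0.112 − 0.044) = $42,794.1176
Discount to today: PV = $42,794.1176 / (1 + 0.112)^6 = $42,794.1176 / 1.890727 = $22,633.69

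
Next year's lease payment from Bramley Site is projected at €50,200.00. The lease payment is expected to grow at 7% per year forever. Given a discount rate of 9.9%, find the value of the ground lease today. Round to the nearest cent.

€1731034.48

Growing perpetuity: P = D₁ / (r − g) = €50,200.0000 / (0.099 − 0.07) = €1,731,034.48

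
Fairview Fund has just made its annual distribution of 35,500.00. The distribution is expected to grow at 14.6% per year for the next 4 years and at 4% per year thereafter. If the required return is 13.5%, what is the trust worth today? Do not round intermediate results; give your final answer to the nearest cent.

D_1 = 40683.00000
D_2 = 46622.71800
D_3 = 53429.63483
D_4 = 61230.36151
Terminal value at year 4: TV = D_4×(1+g_2)/(r−g_2) = 63679.57597/0.095 = 670311.32604
P_0 = D_1/(1+r)^1 + D_2/(1+r)^2 + D_3/(1+r)^3 + D_4/(1+r)^4 + TV/(1+r)^4
    = 35844.05286 + 36191.44016 + 36542.19421 + 36896.34763 + 403917.91089 = 549391.94575

549391.95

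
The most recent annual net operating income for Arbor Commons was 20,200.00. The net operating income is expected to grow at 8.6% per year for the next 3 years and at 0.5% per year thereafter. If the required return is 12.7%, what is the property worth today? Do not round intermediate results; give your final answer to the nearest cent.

205190.10

D_1 = 21937.20000
D_2 = 23823.79920
D_3 = 25872.64593
Terminal value at year 3: TV = D_3×(1+g_2)/(r−g_2) = 26002.00916/0.122 = 213131.22263
P_0 = D_1/(1+r)^1 + D_2/(1+r)^2 + D_3/(1+r)^3 + TV/(1+r)^3
    = 19465.12866 + 18756.99177 + 18074.61674 + 148893.35918 = 205190.09635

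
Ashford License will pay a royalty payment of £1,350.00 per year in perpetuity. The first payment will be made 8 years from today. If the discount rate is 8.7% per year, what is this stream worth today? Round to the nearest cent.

£8653.82

Value at end of year 7: C / r = £1,350.00 / 0.087 = £15,517.2414
Discount to today: PV = £15,517.2414 / (1 + 0.087)^7 = £15,517.2414 / 1.793109 = £8,653.82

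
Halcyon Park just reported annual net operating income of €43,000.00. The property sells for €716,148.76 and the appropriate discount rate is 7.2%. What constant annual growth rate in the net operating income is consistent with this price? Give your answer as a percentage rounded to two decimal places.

1.13%

P = D₀(1+g)/(r−g) ⇒ P(r−g) = D₀(1+g) ⇒ g(P+D₀) = P·r − D₀
g = (P·r − D₀)/(P + D₀) = (€716,148.76×0.072 − €43,000.00) / (€716,148.76 + €43,000.00) = 0.011279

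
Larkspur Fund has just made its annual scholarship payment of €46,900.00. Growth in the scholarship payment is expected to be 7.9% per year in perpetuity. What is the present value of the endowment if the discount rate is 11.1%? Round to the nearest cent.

D₁ = D₀ × (1 + g) = €46,900.00 × 1.079 = €50,605.1000
Growing perpetuity: P = D₁ / (r − g) = €50,605.1000 / (0.111 − 0.079) = €1,581,409.38

€1581409.38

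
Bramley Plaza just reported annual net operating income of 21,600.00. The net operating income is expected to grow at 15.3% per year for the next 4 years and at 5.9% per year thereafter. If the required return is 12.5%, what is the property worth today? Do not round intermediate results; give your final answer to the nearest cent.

474307.10

D_1 = 24904.80000
D_2 = 28715.23440
D_3 = 33108.66526
D_4 = 38174.29105
Terminal value at year 4: TV = D_4×(1+g_2)/(r−g_2) = 40426.57422/0.066 = 612523.85182
P_0 = D_1/(1+r)^1 + D_2/(1+r)^2 + D_3/(1+r)^3 + D_4/(1+r)^4 + TV/(1+r)^4
    = 22137.60000 + 22688.58027 + 23253.27382 + 23832.02197 + 382395.62522 = 474307.10127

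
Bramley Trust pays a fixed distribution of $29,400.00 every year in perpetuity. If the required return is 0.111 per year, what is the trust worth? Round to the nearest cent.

$264864.86

Level perpetuity: PV = C / r = $29,400.00 / 0.111 = $264,864.86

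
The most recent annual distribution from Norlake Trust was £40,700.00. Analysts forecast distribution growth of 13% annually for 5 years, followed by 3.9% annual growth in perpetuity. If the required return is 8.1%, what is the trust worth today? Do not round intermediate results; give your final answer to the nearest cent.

D_1 = 45991.00000
D_2 = 51969.83000
D_3 = 58725.90790
D_4 = 66360.27593
D_5 = 74987.11180
Terminal value at year 5: TV = D_5×(1+g_2)/(r−g_2) = 77911.60916/0.042 = 1855038.31328
P_0 = D_1/(1+r)^1 + D_2/(1+r)^2 + D_3/(1+r)^3 + D_4/(1+r)^4 + D_5/(1+r)^5 + TV/(1+r)^5
    = 42544.86586 + 44473.35655 + 46489.26263 + 48596.54650 + 50799.35018 + 1256679.16280 = 1489582.54452

£1489582.54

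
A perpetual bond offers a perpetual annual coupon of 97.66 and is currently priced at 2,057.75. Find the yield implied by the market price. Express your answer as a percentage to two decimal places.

4.75%

P = C/r ⇒ r = C/P = 97.66/2,057.75 = 0.047460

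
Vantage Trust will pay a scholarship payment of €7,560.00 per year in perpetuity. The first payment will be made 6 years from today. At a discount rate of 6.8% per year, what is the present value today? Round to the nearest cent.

Value at end of year 5: C / r = €7,560.00 / 0.068 = €111,176.4706
Discount to today: PV = €111,176.4706 / (1 + 0.068)^5 = €111,176.4706 / 1.389493 = €80,012.28

€80012.28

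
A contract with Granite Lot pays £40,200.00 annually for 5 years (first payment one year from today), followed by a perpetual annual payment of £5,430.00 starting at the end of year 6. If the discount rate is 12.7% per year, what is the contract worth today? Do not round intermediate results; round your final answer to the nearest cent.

PV of 5-year annuity: £40,200.00 × [1 − (1+0.127)^−5] / 0.127 = 142433.83725
Perpetuity value at year 5: £5,430.00 / 0.127 = 42755.90551
PV of perpetuity: 42755.90551 / (1+0.127)^5 = 23516.70809
Total PV = 142433.83725 + 23516.70809 = 165950.54534

£165950.55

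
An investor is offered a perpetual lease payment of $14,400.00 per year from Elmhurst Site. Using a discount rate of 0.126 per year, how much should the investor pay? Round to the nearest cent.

$114285.71

Level perpetuity: PV = C / r = $14,400.00 / 0.126 = $114,285.71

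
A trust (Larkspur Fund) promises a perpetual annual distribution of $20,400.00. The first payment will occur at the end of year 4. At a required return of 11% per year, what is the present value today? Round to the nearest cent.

$135602.77

Value at end of year 3: C / r = $20,400.00 / 0.11 = $185,454.5455
Discount to today: PV = $185,454.5455 / (1 + 0.11)^3 = $185,454.5455 / 1.367631 = $135,602.77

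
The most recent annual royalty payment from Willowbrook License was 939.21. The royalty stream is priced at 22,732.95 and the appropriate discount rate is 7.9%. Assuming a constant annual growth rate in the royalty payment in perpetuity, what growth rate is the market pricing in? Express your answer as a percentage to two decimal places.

3.62%

P = D₀(1+g)/(r−g) ⇒ P(r−g) = D₀(1+g) ⇒ g(P+D₀) = P·r − D₀
g = (P·r − D₀)/(P + D₀) = (22,732.95×0.079 − 939.21) / (22,732.95 + 939.21) = 0.036190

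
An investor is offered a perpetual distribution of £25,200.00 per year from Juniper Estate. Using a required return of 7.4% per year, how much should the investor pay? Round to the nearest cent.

£340540.54

Level perpetuity: PV = C / r = £25,200.00 / 0.074 = £340,540.54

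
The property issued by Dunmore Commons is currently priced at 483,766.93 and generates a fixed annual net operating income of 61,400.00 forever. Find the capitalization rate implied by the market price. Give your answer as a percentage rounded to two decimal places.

12.69%

P = C/r ⇒ r = C/P = 61,400.00/483,766.93 = 0.126921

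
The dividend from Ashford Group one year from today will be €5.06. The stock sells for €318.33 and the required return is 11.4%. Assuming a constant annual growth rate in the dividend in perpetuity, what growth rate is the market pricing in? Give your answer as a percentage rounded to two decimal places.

P = D₁/(r−g) ⇒ g = r − D₁/P = 0.114 − €5.06/€318.33 = 0.098105

9.81%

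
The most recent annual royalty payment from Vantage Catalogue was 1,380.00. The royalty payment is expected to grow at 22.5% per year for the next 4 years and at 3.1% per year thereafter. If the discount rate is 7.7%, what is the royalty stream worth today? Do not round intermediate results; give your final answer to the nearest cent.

59463.38

D_1 = 1690.50000
D_2 = 2070.86250
D_3 = 2536.80656
D_4 = 3107.58804
Terminal value at year 4: TV = D_4×(1+g_2)/(r−g_2) = 3203.92327/0.046 = 69650.50583
P_0 = D_1/(1+r)^1 + D_2/(1+r)^2 + D_3/(1+r)^3 + D_4/(1+r)^4 + TV/(1+r)^4
    = 1569.63788 + 1785.33557 + 2030.67416 + 2309.72688 + 51768.00892 = 59463.38340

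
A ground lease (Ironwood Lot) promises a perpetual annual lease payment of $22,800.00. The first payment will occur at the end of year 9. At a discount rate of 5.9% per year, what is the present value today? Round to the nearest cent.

$244295.32

Value at end of year 8: C / r = $22,800.00 / 0.059 = $386,440.6780
Discount to today: PV = $386,440.6780 / (1 + 0.059)^8 = $386,440.6780 / 1.581859 = $244,295.32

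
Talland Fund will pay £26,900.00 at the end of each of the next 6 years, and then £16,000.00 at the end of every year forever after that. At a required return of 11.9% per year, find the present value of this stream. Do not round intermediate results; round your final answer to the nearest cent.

£179395.33

PV of 6-year annuity: £26,900.00 × [1 − (1+0.119)^−6] / 0.119 = 110910.79814
Perpetuity value at year 6: £16,000.00 / 0.119 = 134453.78151
PV of perpetuity: 134453.78151 / (1+0.119)^6 = 68484.53355
Total PV = 110910.79814 + 68484.53355 = 179395.33169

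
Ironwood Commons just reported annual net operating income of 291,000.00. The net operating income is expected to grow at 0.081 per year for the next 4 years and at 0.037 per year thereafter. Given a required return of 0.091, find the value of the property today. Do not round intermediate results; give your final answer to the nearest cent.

6523761.70

D_1 = 314571.00000
D_2 = 340051.25100
D_3 = 367595.40233
D_4 = 397370.62992
Terminal value at year 4: TV = D_4×(1+g_2)/(r−g_2) = 412073.34323/0.054 = 7630987.83753
P_0 = D_1/(1+r)^1 + D_2/(1+r)^2 + D_3/(1+r)^3 + D_4/(1+r)^4 + TV/(1+r)^4
    = 288332.72227 + 285689.89255 + 283071.28676 + 280476.68285 + 5386191.11316 = 6523761.69759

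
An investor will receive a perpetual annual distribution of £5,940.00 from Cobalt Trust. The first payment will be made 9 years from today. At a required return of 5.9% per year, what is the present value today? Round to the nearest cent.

Value at end of year 8: C / r = £5,940.00 / 0.059 = £100,677.9661
Discount to today: PV = £100,677.9661 / (1 + 0.059)^8 = £100,677.9661 / 1.581859 = £63,645.36

£63645.36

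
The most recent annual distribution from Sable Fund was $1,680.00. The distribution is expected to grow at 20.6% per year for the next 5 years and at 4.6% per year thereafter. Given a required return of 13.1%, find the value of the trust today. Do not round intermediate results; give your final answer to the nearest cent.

$38726.43

D_1 = 2026.08000
D_2 = 2443.45248
D_3 = 2946.80369
D_4 = 3553.84525
D_5 = 4285.93737
Terminal value at year 5: TV = D_5×(1+g_2)/(r−g_2) = 4483.09049/0.085 = 52742.24108
P_0 = D_1/(1+r)^1 + D_2/(1+r)^2 + D_3/(1+r)^3 + D_4/(1+r)^4 + D_5/(1+r)^5 + TV/(1+r)^5
    = 1791.40584 + 1910.19933 + 2036.87037 + 2171.94135 + 2315.96929 + 28500.04560 = 38726.43177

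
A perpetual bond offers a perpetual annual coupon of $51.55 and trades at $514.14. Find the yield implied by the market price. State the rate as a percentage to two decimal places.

10.03%

P = C/r ⇒ r = C/P = $51.55/$514.14 = 0.100265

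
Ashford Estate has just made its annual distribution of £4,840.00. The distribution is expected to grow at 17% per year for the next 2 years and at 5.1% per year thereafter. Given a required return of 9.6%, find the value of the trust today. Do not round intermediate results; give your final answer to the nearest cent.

£139503.28

D_1 = 5662.80000
D_2 = 6625.47600
Terminal value at year 2: TV = D_2×(1+g_2)/(r−g_2) = 6963.37528/0.045 = 154741.67280
P_0 = D_1/(1+r)^1 + D_2/(1+r)^2 + TV/(1+r)^2
    = 5166.78832 + 5515.64082 + 128820.85553 = 139503.28467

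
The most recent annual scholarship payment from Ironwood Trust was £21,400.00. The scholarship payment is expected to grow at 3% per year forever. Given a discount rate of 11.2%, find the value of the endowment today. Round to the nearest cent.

D₁ = D₀ × (1 + g) = £21,400.00 × 1.03 = £22,042.0000
Growing perpetuity: P = D₁ / (r − g) = £22,042.0000 / (0.112 − 0.03) = £268,804.88

£268804.88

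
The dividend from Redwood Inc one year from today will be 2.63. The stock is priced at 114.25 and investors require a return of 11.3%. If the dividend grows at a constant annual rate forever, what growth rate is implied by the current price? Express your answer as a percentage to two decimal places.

P = D₁/(r−g) ⇒ g = r − D₁/P = 0.113 − 2.63/114.25 = 0.089980

9.00%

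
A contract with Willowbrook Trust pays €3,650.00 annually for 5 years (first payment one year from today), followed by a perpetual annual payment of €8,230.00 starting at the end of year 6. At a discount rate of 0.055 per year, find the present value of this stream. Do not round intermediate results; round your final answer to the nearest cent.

PV of 5-year annuity: €3,650.00 × [1 − (1+0.055)^−5] / 0.055 = 15586.53834
Perpetuity value at year 5: €8,230.00 / 0.055 = 149636.36364
PV of perpetuity: 149636.36364 / (1+0.055)^5 = 114491.92240
Total PV = 15586.53834 + 114491.92240 = 130078.46074

€130078.46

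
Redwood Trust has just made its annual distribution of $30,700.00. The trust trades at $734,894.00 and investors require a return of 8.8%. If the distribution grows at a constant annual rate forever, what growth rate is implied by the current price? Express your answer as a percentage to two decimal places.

4.44%

P = D₀(1+g)/(r−g) ⇒ P(r−g) = D₀(1+g) ⇒ g(P+D₀) = P·r − D₀
g = (P·r − D₀)/(P + D₀) = ($734,894.00×0.088 − $30,700.00) / ($734,894.00 + $30,700.00) = 0.044372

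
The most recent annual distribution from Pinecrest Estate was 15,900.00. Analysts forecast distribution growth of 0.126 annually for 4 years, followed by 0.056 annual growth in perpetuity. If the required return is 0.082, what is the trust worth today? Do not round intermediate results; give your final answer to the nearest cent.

827746.18

D_1 = 17903.40000
D_2 = 20159.22840
D_3 = 22699.29118
D_4 = 25559.40187
Terminal value at year 4: TV = D_4×(1+g_2)/(r−g_2) = 26990.72837/0.026 = 1038104.93736
P_0 = D_1/(1+r)^1 + D_2/(1+r)^2 + D_3/(1+r)^3 + D_4/(1+r)^4 + TV/(1+r)^4
    = 16546.58041 + 17219.45429 + 17919.69087 + 18648.40289 + 757412.05577 = 827746.18422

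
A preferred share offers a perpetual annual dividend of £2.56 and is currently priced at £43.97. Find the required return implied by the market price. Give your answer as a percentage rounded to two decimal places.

5.82%

P = C/r ⇒ r = C/P = £2.56/£43.97 = 0.058222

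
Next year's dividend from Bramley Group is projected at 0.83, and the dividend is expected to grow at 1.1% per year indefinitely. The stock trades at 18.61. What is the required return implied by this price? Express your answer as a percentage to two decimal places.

P = D₁/(r − g) ⇒ r = D₁/P + g = 0.8300/18.61 + 0.011 = 0.044600 + 0.011 = 0.055600

5.56%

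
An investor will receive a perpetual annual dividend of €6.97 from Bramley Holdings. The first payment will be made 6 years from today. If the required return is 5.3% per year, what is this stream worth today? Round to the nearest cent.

Value at end of year 5: C / r = €6.97 / 0.053 = €131.5094
Discount to today: PV = €131.5094 / (1 + 0.053)^5 = €131.5094 / 1.294619 = €101.58

€101.58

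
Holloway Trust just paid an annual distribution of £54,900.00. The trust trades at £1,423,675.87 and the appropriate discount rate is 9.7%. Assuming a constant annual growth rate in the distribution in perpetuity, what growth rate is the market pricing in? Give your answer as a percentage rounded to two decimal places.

5.63%

P = D₀(1+g)/(r−g) ⇒ P(r−g) = D₀(1+g) ⇒ g(P+D₀) = P·r − D₀
g = (P·r − D₀)/(P + D₀) = (£1,423,675.87×0.097 − £54,900.00) / (£1,423,675.87 + £54,900.00) = 0.056268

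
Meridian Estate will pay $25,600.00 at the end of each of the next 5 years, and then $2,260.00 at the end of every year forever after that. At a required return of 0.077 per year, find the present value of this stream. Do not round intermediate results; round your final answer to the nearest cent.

PV of 5-year annuity: $25,600.00 × [1 − (1+0.077)^−5] / 0.077 = 103026.69264
Perpetuity value at year 5: $2,260.00 / 0.077 = 29350.64935
PV of perpetuity: 29350.64935 / (1+0.077)^5 = 20255.32414
Total PV = 103026.69264 + 20255.32414 = 123282.01678

$123282.02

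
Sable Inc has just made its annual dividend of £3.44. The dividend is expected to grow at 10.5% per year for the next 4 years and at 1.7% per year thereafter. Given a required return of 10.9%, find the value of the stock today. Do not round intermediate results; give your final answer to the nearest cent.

£51.12

D_1 = 3.80120
D_2 = 4.20033
D_3 = 4.64136
D_4 = 5.12870
Terminal value at year 4: TV = D_4×(1+g_2)/(r−g_2) = 5.21589/0.092 = 56.69447
P_0 = D_1/(1+r)^1 + D_2/(1+r)^2 + D_3/(1+r)^3 + D_4/(1+r)^4 + TV/(1+r)^4
    = 3.42759 + 3.41523 + 3.40291 + 3.39064 + 37.48129 = 51.11766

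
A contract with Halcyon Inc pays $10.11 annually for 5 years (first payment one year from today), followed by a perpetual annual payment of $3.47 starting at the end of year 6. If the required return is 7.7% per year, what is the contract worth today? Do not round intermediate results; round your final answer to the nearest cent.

$71.79

PV of 5-year annuity: $10.11 × [1 − (1+0.077)^−5] / 0.077 = 40.68749
Perpetuity value at year 5: $3.47 / 0.077 = 45.06494
PV of perpetuity: 45.06494 / (1+0.077)^5 = 31.09999
Total PV = 40.68749 + 31.09999 = 71.78748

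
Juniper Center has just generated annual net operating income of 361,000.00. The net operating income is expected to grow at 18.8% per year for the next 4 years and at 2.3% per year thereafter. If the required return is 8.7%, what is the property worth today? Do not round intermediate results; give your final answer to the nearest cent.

10044923.99

D_1 = 428868.00000
D_2 = 509495.18400
D_3 = 605280.27859
D_4 = 719072.97097
Terminal value at year 4: TV = D_4×(1+g_2)/(r−g_2) = 735611.64930/0.064 = 11493932.02031
P_0 = D_1/(1+r)^1 + D_2/(1+r)^2 + D_3/(1+r)^3 + D_4/(1+r)^4 + TV/(1+r)^4
    = 394542.77829 + 431202.22687 + 471267.93516 + 515056.40016 + 8232854.64628 = 10044923.98676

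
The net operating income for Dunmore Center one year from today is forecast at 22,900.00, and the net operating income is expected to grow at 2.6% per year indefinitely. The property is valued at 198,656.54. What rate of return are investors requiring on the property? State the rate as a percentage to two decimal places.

14.13%

P = D₁/(r − g) ⇒ r = D₁/P + g = 22,900.0000/198,656.54 + 0.026 = 0.115274 + 0.026 = 0.141274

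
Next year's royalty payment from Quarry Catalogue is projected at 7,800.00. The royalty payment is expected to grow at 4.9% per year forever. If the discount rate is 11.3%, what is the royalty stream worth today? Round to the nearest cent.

121875.00

Growing perpetuity: P = D₁ / (r − g) = 7,800.0000 / (0.113 − 0.049) = 121,875.00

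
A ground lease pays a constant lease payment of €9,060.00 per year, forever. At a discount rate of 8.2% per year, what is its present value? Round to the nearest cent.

Level perpetuity: PV = C / r = €9,060.00 / 0.082 = €110,487.80

€110487.80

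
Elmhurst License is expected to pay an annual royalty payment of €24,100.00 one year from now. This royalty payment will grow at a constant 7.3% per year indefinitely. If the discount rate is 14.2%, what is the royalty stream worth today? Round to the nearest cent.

Growing perpetuity: P = D₁ / (r − g) = €24,100.0000 / (0.142 − 0.073) = €349,275.36

€349275.36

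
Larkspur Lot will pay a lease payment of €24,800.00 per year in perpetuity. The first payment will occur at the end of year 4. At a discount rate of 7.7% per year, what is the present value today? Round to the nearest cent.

€257818.36

Value at end of year 3: C / r = €24,800.00 / 0.077 = €322,077.9221
Discount to today: PV = €322,077.9221 / (1 + 0.077)^3 = €322,077.9221 / 1.249244 = €257,818.36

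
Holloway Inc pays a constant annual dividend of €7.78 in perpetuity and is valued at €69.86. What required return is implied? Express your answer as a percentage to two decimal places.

P = C/r ⇒ r = C/P = €7.78/€69.86 = 0.111366

11.14%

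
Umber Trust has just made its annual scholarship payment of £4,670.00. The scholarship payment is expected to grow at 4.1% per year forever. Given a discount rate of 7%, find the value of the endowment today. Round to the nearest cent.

D₁ = D₀ × (1 + g) = £4,670.00 × 1.041 = £4,861.4700
Growing perpetuity: P = D₁ / (r − g) = £4,861.4700 / (0.07 − 0.041) = £167,636.90

£167636.90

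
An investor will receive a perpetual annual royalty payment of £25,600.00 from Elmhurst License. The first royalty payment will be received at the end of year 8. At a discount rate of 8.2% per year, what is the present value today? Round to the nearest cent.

Value at end of year 7: C / r = £25,600.00 / 0.082 = £312,195.1220
Discount to today: PV = £312,195.1220 / (1 + 0.082)^7 = £312,195.1220 / 1.736164 = £179,818.88

£179818.88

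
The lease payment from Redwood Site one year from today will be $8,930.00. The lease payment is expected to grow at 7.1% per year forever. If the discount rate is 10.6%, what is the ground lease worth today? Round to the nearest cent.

$255142.86

Growing perpetuity: P = D₁ / (r − g) = $8,930.0000 / (0.106 − 0.071) = $255,142.86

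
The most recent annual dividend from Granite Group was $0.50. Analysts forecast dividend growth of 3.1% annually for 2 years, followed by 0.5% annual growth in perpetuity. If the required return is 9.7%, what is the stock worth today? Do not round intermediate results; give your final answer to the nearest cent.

D_1 = 0.51550
D_2 = 0.53148
Terminal value at year 2: TV = D_2×(1+g_2)/(r−g_2) = 0.53414/0.092 = 5.80585
P_0 = D_1/(1+r)^1 + D_2/(1+r)^2 + TV/(1+r)^2
    = 0.46992 + 0.44165 + 4.82450 = 5.73606

$5.74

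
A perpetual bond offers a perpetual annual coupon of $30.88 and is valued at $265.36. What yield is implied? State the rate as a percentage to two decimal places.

11.64%

P = C/r ⇒ r = C/P = $30.88/$265.36 = 0.116370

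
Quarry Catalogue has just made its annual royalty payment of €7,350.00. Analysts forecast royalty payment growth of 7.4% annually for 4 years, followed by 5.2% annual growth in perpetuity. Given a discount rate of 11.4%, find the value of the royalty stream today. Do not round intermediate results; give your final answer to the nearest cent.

D_1 = 7893.90000
D_2 = 8478.04860
D_3 = 9105.42420
D_4 = 9779.22559
Terminal value at year 4: TV = D_4×(1+g_2)/(r−g_2) = 10287.74532/0.062 = 165931.37609
P_0 = D_1/(1+r)^1 + D_2/(1+r)^2 + D_3/(1+r)^3 + D_4/(1+r)^4 + TV/(1+r)^4
    = 7086.08618 + 6831.64861 + 6586.34705 + 6349.85344 + 107742.67441 = 134596.60968

€134596.61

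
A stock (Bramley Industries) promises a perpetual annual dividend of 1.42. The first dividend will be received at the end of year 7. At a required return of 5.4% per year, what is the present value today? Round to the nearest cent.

19.18

Value at end of year 6: C / r = 1.42 / 0.054 = 26.2963
Discount to today: PV = 26.2963 / (1 + 0.054)^6 = 26.2963 / 1.371020 = 19.18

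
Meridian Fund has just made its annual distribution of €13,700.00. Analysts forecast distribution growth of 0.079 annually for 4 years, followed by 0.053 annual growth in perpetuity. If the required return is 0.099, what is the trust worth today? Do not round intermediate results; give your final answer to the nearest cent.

€343749.48

D_1 = 14782.30000
D_2 = 15950.10170
D_3 = 17210.15973
D_4 = 18569.76235
Terminal value at year 4: TV = D_4×(1+g_2)/(r−g_2) = 19553.95976/0.046 = 425086.08170
P_0 = D_1/(1+r)^1 + D_2/(1+r)^2 + D_3/(1+r)^3 + D_4/(1+r)^4 + TV/(1+r)^4
    = 13450.68244 + 13205.90205 + 12965.57626 + 12729.62401 + 291397.69741 = 343749.48216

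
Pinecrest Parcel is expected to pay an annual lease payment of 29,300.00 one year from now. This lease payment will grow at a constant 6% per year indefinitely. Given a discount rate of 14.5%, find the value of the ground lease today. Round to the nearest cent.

Growing perpetuity: P = D₁ / (r − g) = 29,300.0000 / (0.145 − 0.06) = 344,705.88

344705.88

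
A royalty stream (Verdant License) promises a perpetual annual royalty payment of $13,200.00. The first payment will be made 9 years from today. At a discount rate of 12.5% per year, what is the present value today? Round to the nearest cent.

$41157.00

Value at end of year 8: C / r = $13,200.00 / 0.125 = $105,600.0000
Discount to today: PV = $105,600.0000 / (1 + 0.125)^8 = $105,600.0000 / 2.565785 = $41,157.00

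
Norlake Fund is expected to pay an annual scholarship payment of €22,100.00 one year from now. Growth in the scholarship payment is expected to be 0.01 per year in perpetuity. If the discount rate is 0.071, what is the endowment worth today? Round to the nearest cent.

Growing perpetuity: P = D₁ / (r − g) = €22,100.0000 / (0.071 − 0.01) = €362,295.08

€362295.08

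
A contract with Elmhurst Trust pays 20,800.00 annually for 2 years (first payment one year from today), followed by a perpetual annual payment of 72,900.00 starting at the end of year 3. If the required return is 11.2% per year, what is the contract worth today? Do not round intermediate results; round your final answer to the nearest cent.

561906.78

PV of 2-year annuity: 20,800.00 × [1 − (1+0.112)^−2] / 0.112 = 35526.11148
Perpetuity value at year 2: 72,900.00 / 0.112 = 650892.85714
PV of perpetuity: 650892.85714 / (1+0.112)^2 = 526380.66833
Total PV = 35526.11148 + 526380.66833 = 561906.77982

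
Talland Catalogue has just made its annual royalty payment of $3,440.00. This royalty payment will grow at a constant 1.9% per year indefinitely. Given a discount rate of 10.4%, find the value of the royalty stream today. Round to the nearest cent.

$41239.53

D₁ = D₀ × (1 + g) = $3,440.00 × 1.019 = $3,505.3600
Growing perpetuity: P = D₁ / (r − g) = $3,505.3600 / (0.104 − 0.019) = $41,239.53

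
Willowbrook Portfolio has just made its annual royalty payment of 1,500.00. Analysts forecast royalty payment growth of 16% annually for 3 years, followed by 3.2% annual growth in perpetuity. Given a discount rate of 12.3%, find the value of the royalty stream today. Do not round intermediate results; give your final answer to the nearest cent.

23551.50

D_1 = 1740.00000
D_2 = 2018.40000
D_3 = 2341.34400
Terminal value at year 3: TV = D_3×(1+g_2)/(r−g_2) = 2416.26701/0.091 = 26552.38470
P_0 = D_1/(1+r)^1 + D_2/(1+r)^2 + D_3/(1+r)^3 + TV/(1+r)^3
    = 1549.42119 + 1600.47069 + 1653.20214 + 18748.40225 = 23551.49627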